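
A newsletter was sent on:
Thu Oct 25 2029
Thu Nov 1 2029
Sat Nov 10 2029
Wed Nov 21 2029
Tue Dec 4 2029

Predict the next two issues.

Wed Dec 19 2029, Sat Jan 5 2030

The spacing grows by 2 each time: 7, 9, 11, 13 days.
Next gap: 15 days. Tue Dec 4 2029 + 15 days = Wed Dec 19 2029.
Next gap: 17 days. Wed Dec 19 2029 + 17 days = Sat Jan 5 2030.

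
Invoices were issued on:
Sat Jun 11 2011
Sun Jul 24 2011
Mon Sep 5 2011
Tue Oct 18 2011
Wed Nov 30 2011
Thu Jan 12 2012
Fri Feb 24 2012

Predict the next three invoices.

Sat Apr 7 2012, Sun May 20 2012, Mon Jul 2 2012

The spacing is 43, 43, 43, 43, 43, 43 days — always 43 days.
Fri Feb 24 2012 + 43 days = Sat Apr 7 2012.
Sat Apr 7 2012 + 43 days = Sun May 20 2012.
Sun May 20 2012 + 43 days = Mon Jul 2 2012.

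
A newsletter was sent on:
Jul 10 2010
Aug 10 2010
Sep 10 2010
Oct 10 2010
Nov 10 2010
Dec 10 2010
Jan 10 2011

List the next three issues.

The day-of-month is always 10 (31, 31, 30, 31, 30, 31 days between events).
So this recurs on the 10th of each month.
February 2011: Feb 10 2011.
Next: March 2011 → Mar 10 2011.
Next: April 2011 → Apr 10 2011.

Feb 10 2011, Mar 10 2011, Apr 10 2011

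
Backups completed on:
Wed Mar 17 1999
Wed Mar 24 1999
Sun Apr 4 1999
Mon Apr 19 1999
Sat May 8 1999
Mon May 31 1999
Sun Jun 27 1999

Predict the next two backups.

The spacing grows by 4 each time: 7, 11, 15, 19, 23, 27 days.
Next gap: 31 days. Sun Jun 27 1999 + 31 days = Wed Jul 28 1999.
Next gap: 35 days. Wed Jul 28 1999 + 35 days = Wed Sep 1 1999.

Wed Jul 28 1999, Wed Sep 1 1999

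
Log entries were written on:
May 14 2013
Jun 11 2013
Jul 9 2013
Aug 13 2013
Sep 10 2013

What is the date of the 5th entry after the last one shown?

Feb 11 2014

All dates are Tuesdays, 28, 28, 35, 28 days apart.
Specifically, the 2nd Tuesday of each month.
2nd Tuesday of October 2013: Oct 8 2013.
2nd Tuesday of November 2013: Nov 12 2013.
2nd Tuesday of December 2013: Dec 10 2013.
2nd Tuesday of January 2014: Jan 14 2014.
2nd Tuesday of February 2014: Feb 11 2014.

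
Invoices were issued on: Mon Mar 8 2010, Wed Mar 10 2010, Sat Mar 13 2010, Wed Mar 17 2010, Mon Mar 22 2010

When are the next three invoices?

Sun Mar 28 2010, Sun Apr 4 2010, Mon Apr 12 2010

Intervals are 2, 3, 4, 5 days — an arithmetic progression with common difference 1.
Next gap: 6 days. Mon Mar 22 2010 + 6 days = Sun Mar 28 2010.
Next gap: 7 days. Sun Mar 28 2010 + 7 days = Sun Apr 4 2010.
Next gap: 8 days. Sun Apr 4 2010 + 8 days = Mon Apr 12 2010.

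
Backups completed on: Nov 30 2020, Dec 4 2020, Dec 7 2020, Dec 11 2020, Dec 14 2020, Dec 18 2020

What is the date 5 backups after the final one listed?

Jan 4 2021

The gap pattern 4, 3, 4, 3, 4 repeats every 2 events.
These are the Mondays and Fridays of each week.
The following Monday is Dec 21 2020.
Next Friday: Dec 25 2020.
The following Monday is Dec 28 2020.
Next Friday: Jan 1 2021.
The following Monday is Jan 4 2021.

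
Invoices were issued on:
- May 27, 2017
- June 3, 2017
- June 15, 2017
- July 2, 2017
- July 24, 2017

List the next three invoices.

Gaps: 7, 12, 17, 22 days — each gap is 5 larger than the previous one.
Next gap: 27 days. July 24, 2017 + 27 days = August 20, 2017.
Next gap: 32 days. August 20, 2017 + 32 days = September 21, 2017.
Next gap: 37 days. September 21, 2017 + 37 days = October 28, 2017.

August 20, 2017; September 21, 2017; October 28, 2017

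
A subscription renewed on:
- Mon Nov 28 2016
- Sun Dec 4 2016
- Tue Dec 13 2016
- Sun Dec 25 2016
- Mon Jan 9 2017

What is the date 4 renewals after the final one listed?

The spacing grows by 3 each time: 6, 9, 12, 15 days.
Next gap: 18 days. Mon Jan 9 2017 + 18 days = Fri Jan 27 2017.
Next gap: 21 days. Fri Jan 27 2017 + 21 days = Fri Feb 17 2017.
Next gap: 24 days. Fri Feb 17 2017 + 24 days = Mon Mar 13 2017.
Next gap: 27 days. Mon Mar 13 2017 + 27 days = Sun Apr 9 2017.

Sun Apr 9 2017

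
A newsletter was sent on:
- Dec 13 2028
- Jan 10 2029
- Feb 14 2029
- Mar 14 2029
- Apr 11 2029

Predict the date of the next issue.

May 9 2029

These are Wednesdays at 28- or 35-day spacing (28, 35, 28, 28).
The pattern: 2nd Wednesday of the month.
May 2029 — 2nd Wednesday is May 9 2029.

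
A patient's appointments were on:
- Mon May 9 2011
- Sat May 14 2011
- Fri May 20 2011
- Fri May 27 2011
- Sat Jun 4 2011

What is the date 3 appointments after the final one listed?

Mon Jul 4 2011

Gaps: 5, 6, 7, 8 days — each gap is 1 larger than the previous one.
Next gap: 9 days. Sat Jun 4 2011 + 9 days = Mon Jun 13 2011.
Next gap: 10 days. Mon Jun 13 2011 + 10 days = Thu Jun 23 2011.
Next gap: 11 days. Thu Jun 23 2011 + 11 days = Mon Jul 4 2011.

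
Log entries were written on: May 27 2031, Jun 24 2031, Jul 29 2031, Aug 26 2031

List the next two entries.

Every date is a Tuesday; gaps 28, 35, 28 days.
Each is the last Tuesday of its month (at least one falls on the 29th or later, ruling out '4th Tuesday').
Last Tuesday of September 2031: Sep 30 2031.
Last Tuesday of October 2031: Oct 28 2031.

Sep 30 2031, Oct 28 2031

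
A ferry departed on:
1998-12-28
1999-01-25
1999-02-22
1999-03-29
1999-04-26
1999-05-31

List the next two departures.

All Mondays; the gaps (28, 28, 35, 28, 35) vary with month length.
This is the last Monday of each month.
Last Monday of June 1999: 1999-06-28.
Last Monday of July 1999: 1999-07-26.

1999-06-28, 1999-07-26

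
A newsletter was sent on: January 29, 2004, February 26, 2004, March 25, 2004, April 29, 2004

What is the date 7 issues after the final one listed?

These are Thursdays with 28, 28, 35-day gaps.
Each is the final Thursday of its month — January 29, 2004 is past the 28th, so '4th Thursday' doesn't fit.
May 2004 ends with Thursday May 27, 2004.
Last Thursday of June 2004: June 24, 2004.
July 2004 ends with Thursday July 29, 2004.
August 2004 ends with Thursday August 26, 2004.
Last Thursday of September 2004: September 30, 2004.
October 2004 ends with Thursday October 28, 2004.
Last Thursday of November 2004: November 25, 2004.

November 25, 2004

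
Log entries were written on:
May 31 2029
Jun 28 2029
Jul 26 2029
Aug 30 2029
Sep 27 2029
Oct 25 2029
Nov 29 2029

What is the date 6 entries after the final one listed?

May 30 2030

All Thursdays; the gaps (28, 28, 35, 28, 28, 35) vary with month length.
This is the last Thursday of each month.
December 2029 ends with Thursday Dec 27 2029.
Last Thursday of January 2030: Jan 31 2030.
February 2030 ends with Thursday Feb 28 2030.
Last Thursday of March 2030: Mar 28 2030.
Last Thursday of April 2030: Apr 25 2030.
May 2030 ends with Thursday May 30 2030.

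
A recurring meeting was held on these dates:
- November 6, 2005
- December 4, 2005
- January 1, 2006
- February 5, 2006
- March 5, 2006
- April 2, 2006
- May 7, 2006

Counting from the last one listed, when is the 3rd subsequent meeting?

These are Sundays at 28- or 35-day spacing (28, 28, 35, 28, 28, 35).
The pattern: 1st Sunday of the month.
June 2006 — 1st Sunday is June 4, 2006.
July 2006 — 1st Sunday is July 2, 2006.
August 2006 — 1st Sunday is August 6, 2006.

August 6, 2006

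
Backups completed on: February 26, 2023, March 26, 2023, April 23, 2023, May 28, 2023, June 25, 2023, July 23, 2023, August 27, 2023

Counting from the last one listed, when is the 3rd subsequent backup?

These are Sundays at 28- or 35-day spacing (28, 28, 35, 28, 28, 35).
The pattern: 4th Sunday of the month.
September 2023 — 4th Sunday is September 24, 2023.
4th Sunday of October 2023: October 22, 2023.
4th Sunday of November 2023: November 26, 2023.

November 26, 2023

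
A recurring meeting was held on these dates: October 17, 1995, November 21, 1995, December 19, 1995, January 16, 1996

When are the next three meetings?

These are Tuesdays at 28- or 35-day spacing (35, 28, 28).
The pattern: 3rd Tuesday of the month.
February 1996 — 3rd Tuesday is February 20, 1996.
March 1996 — 3rd Tuesday is March 19, 1996.
3rd Tuesday of April 1996: April 16, 1996.

February 20, 1996; March 19, 1996; April 16, 1996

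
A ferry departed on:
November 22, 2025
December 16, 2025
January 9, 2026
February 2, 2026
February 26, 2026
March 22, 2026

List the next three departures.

Gaps between consecutive events: 24, 24, 24, 24, 24 days — a constant 24-day interval.
March 22, 2026 + 24 days = April 15, 2026.
April 15, 2026 + 24 days = May 9, 2026.
May 9, 2026 + 24 days = June 2, 2026.

April 15, 2026; May 9, 2026; June 2, 2026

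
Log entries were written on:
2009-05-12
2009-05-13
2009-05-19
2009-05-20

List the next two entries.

The gap pattern 1, 6, 1 repeats every 2 events.
These are the Tuesdays and Wednesdays of each week.
Next Tuesday: 2009-05-26.
The following Wednesday is 2009-05-27.

2009-05-26, 2009-05-27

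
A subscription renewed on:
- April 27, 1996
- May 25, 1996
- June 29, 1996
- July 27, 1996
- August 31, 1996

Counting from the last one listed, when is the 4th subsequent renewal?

December 28, 1996

Every date is a Saturday; gaps 28, 35, 28, 35 days.
Each is the last Saturday of its month (at least one falls on the 29th or later, ruling out '4th Saturday').
September 1996 ends with Saturday September 28, 1996.
Last Saturday of October 1996: October 26, 1996.
Last Saturday of November 1996: November 30, 1996.
Last Saturday of December 1996: December 28, 1996.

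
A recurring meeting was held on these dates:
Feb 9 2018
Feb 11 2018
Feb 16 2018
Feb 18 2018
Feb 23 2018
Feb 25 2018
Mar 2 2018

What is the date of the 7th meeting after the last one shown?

Mar 25 2018

Gaps: 2, 5, 2, 5, 2, 5 days — not constant, but cyclic with period 2.
The events fall on every Friday and Sunday.
Next Sunday: Mar 4 2018.
Next Friday: Mar 9 2018.
Next Sunday: Mar 11 2018.
Next Friday: Mar 16 2018.
Next Sunday: Mar 18 2018.
The following Friday is Mar 23 2018.
Next Sunday: Mar 25 2018.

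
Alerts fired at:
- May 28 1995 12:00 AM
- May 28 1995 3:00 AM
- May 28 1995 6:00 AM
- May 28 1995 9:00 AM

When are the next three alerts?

May 28 1995 12:00 PM, May 28 1995 3:00 PM, May 28 1995 6:00 PM

The interval is a steady 3 hours (3, 3, 3).
May 28 1995 9:00 AM + 3 h = May 28 1995 12:00 PM.
May 28 1995 12:00 PM + 3 h = May 28 1995 3:00 PM.
May 28 1995 3:00 PM + 3 h = May 28 1995 6:00 PM.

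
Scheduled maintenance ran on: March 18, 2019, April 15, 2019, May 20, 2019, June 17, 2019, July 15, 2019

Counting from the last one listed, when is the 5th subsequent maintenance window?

These are Mondays at 28- or 35-day spacing (28, 35, 28, 28).
The pattern: 3rd Monday of the month.
3rd Monday of August 2019: August 19, 2019.
3rd Monday of September 2019: September 16, 2019.
3rd Monday of October 2019: October 21, 2019.
November 2019 — 3rd Monday is November 18, 2019.
December 2019 — 3rd Monday is December 16, 2019.

December 16, 2019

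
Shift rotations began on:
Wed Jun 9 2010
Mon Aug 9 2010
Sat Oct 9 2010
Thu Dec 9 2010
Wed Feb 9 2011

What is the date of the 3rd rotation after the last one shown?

Tue Aug 9 2011

Each date is the 9th; the gaps (61, 61, 61, 62) track the month lengths.
The rule is the 9th of every 2 months.
Next: April 2011 → Sat Apr 9 2011.
June 2011: Thu Jun 9 2011.
Next: August 2011 → Tue Aug 9 2011.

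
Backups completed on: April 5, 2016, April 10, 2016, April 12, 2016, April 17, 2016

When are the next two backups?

Gaps: 5, 2, 5 days — not constant, but cyclic with period 2.
The events fall on every Tuesday and Sunday.
Next Tuesday: April 19, 2016.
The following Sunday is April 24, 2016.

April 19, 2016; April 24, 2016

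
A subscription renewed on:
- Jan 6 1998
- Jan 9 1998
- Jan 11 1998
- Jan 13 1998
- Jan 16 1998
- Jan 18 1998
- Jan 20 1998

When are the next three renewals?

Every event lands on a Tuesday or Friday or Sunday (gaps cycle 3, 2, 2, 3, 2, 2).
So the schedule is: every Tuesday, Friday and Sunday.
Next Friday: Jan 23 1998.
The following Sunday is Jan 25 1998.
The following Tuesday is Jan 27 1998.

Jan 23 1998, Jan 25 1998, Jan 27 1998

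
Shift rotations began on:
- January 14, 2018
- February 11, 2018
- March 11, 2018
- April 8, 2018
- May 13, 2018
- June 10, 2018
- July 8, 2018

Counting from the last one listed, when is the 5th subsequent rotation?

December 9, 2018

Gaps: 28, 28, 28, 35, 28, 28 days — a mix of 28 and 35. Every date is a Sunday.
Each is the 2nd Sunday of its month.
August 2018 — 2nd Sunday is August 12, 2018.
2nd Sunday of September 2018: September 9, 2018.
October 2018 — 2nd Sunday is October 14, 2018.
November 2018 — 2nd Sunday is November 11, 2018.
December 2018 — 2nd Sunday is December 9, 2018.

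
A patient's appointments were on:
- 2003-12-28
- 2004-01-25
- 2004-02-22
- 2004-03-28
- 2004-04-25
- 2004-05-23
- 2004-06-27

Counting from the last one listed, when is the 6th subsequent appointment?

These are Sundays at 28- or 35-day spacing (28, 28, 35, 28, 28, 35).
The pattern: 4th Sunday of the month.
4th Sunday of July 2004: 2004-07-25.
4th Sunday of August 2004: 2004-08-22.
4th Sunday of September 2004: 2004-09-26.
October 2004 — 4th Sunday is 2004-10-24.
November 2004 — 4th Sunday is 2004-11-28.
December 2004 — 4th Sunday is 2004-12-26.

2004-12-26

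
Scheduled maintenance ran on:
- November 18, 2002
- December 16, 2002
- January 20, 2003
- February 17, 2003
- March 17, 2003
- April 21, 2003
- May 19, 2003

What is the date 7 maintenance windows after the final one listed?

December 15, 2003

Gaps: 28, 35, 28, 28, 35, 28 days — a mix of 28 and 35. Every date is a Monday.
Each is the 3rd Monday of its month.
June 2003 — 3rd Monday is June 16, 2003.
July 2003 — 3rd Monday is July 21, 2003.
3rd Monday of August 2003: August 18, 2003.
September 2003 — 3rd Monday is September 15, 2003.
October 2003 — 3rd Monday is October 20, 2003.
November 2003 — 3rd Monday is November 17, 2003.
December 2003 — 3rd Monday is December 15, 2003.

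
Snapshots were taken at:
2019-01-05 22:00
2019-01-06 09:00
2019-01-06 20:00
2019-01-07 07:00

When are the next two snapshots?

Gaps: 11, 11, 11 hours — each event is 11 hours after the previous one.
2019-01-07 07:00 + 11 h = 2019-01-07 18:00.
2019-01-07 18:00 + 11 h = 2019-01-08 05:00.

2019-01-07 18:00, 2019-01-08 05:00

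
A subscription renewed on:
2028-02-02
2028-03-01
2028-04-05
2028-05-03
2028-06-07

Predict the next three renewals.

2028-07-05, 2028-08-02, 2028-09-06

Gaps: 28, 35, 28, 35 days — a mix of 28 and 35. Every date is a Wednesday.
Each is the 1st Wednesday of its month.
July 2028 — 1st Wednesday is 2028-07-05.
August 2028 — 1st Wednesday is 2028-08-02.
September 2028 — 1st Wednesday is 2028-09-06.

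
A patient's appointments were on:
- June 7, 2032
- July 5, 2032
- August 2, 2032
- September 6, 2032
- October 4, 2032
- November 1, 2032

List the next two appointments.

Gaps: 28, 28, 35, 28, 28 days — a mix of 28 and 35. Every date is a Monday.
Each is the 1st Monday of its month.
1st Monday of December 2032: December 6, 2032.
1st Monday of January 2033: January 3, 2033.

December 6, 2032; January 3, 2033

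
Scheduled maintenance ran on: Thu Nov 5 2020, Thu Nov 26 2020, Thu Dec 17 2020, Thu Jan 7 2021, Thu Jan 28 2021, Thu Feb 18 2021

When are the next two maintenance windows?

Thu Mar 11 2021, Thu Apr 1 2021

Every event comes 21 days after the last (21, 21, 21, 21, 21).
Thu Feb 18 2021 + 21 days = Thu Mar 11 2021.
Thu Mar 11 2021 + 21 days = Thu Apr 1 2021.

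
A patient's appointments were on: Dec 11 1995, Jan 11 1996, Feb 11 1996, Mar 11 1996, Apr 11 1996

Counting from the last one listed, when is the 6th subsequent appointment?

Oct 11 1996

Each date is the 11th; the gaps (31, 31, 29, 31) track the month lengths.
The rule is the 11th of each month.
Next: May 1996 → May 11 1996.
June 1996: Jun 11 1996.
July 1996: Jul 11 1996.
August 1996: Aug 11 1996.
Next: September 1996 → Sep 11 1996.
October 1996: Oct 11 1996.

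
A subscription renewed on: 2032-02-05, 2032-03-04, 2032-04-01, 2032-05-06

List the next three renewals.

Gaps: 28, 28, 35 days — a mix of 28 and 35. Every date is a Thursday.
Each is the 1st Thursday of its month.
June 2032 — 1st Thursday is 2032-06-03.
1st Thursday of July 2032: 2032-07-01.
August 2032 — 1st Thursday is 2032-08-05.

2032-06-03, 2032-07-01, 2032-08-05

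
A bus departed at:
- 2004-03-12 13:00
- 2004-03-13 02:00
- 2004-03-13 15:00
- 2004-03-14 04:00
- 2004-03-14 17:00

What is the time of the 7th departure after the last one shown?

2004-03-18 12:00

The interval is a steady 13 hours (13, 13, 13, 13).
2004-03-14 17:00 + 13 h = 2004-03-15 06:00.
2004-03-15 06:00 + 13 h = 2004-03-15 19:00.
2004-03-15 19:00 + 13 h = 2004-03-16 08:00.
2004-03-16 08:00 + 13 h = 2004-03-16 21:00.
2004-03-16 21:00 + 13 h = 2004-03-17 10:00.
2004-03-17 10:00 + 13 h = 2004-03-17 23:00.
2004-03-17 23:00 + 13 h = 2004-03-18 12:00.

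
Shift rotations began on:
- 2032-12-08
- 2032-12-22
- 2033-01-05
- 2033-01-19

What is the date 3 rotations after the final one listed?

Gaps between consecutive events: 14, 14, 14 days — a constant 14-day interval.
2033-01-19 + 14 days = 2033-02-02.
2033-02-02 + 14 days = 2033-02-16.
2033-02-16 + 14 days = 2033-03-02.

2033-03-02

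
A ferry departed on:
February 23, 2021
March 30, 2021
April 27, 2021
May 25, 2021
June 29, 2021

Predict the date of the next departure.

July 27, 2021

Every date is a Tuesday; gaps 35, 28, 28, 35 days.
Each is the last Tuesday of its month (at least one falls on the 29th or later, ruling out '4th Tuesday').
Last Tuesday of July 2021: July 27, 2021.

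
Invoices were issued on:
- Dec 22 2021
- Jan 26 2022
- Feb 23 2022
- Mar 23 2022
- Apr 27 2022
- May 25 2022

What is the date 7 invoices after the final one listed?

Gaps: 35, 28, 28, 35, 28 days — a mix of 28 and 35. Every date is a Wednesday.
Each is the 4th Wednesday of its month.
June 2022 — 4th Wednesday is Jun 22 2022.
July 2022 — 4th Wednesday is Jul 27 2022.
4th Wednesday of August 2022: Aug 24 2022.
September 2022 — 4th Wednesday is Sep 28 2022.
4th Wednesday of October 2022: Oct 26 2022.
4th Wednesday of November 2022: Nov 23 2022.
4th Wednesday of December 2022: Dec 28 2022.

Dec 28 2022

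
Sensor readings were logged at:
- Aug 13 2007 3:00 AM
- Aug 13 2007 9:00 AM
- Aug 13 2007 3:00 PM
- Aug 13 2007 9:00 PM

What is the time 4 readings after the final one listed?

Aug 14 2007 9:00 PM

Spacing: 6, 6, 6 h — constant 6 h.
Aug 13 2007 9:00 PM + 6 h = Aug 14 2007 3:00 AM.
Aug 14 2007 3:00 AM + 6 h = Aug 14 2007 9:00 AM.
Aug 14 2007 9:00 AM + 6 h = Aug 14 2007 3:00 PM.
Aug 14 2007 3:00 PM + 6 h = Aug 14 2007 9:00 PM.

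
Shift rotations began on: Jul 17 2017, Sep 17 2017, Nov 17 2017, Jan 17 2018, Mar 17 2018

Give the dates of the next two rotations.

May 17 2018, Jul 17 2018

Gaps: 62, 61, 61, 59 days — not constant. Every event is on the 17th of the month.
Pattern: the 17th of every 2 months.
May 2018: May 17 2018.
July 2018: Jul 17 2018.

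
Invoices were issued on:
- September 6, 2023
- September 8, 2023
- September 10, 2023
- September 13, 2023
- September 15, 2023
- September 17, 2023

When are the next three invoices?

September 20, 2023; September 22, 2023; September 24, 2023

Gaps: 2, 2, 3, 2, 2 days — not constant, but cyclic with period 3.
The events fall on every Wednesday, Friday and Sunday.
Next Wednesday: September 20, 2023.
Next Friday: September 22, 2023.
Next Sunday: September 24, 2023.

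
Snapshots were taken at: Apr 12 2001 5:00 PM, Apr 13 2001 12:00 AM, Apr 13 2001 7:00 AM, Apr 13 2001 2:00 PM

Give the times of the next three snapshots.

Apr 13 2001 9:00 PM, Apr 14 2001 4:00 AM, Apr 14 2001 11:00 AM

Gaps: 7, 7, 7 hours — each event is 7 hours after the previous one.
Apr 13 2001 2:00 PM + 7 h = Apr 13 2001 9:00 PM.
Apr 13 2001 9:00 PM + 7 h = Apr 14 2001 4:00 AM.
Apr 14 2001 4:00 AM + 7 h = Apr 14 2001 11:00 AM.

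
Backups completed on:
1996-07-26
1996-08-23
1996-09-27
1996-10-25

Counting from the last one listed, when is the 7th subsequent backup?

Gaps: 28, 35, 28 days — a mix of 28 and 35. Every date is a Friday.
Each is the 4th Friday of its month.
November 1996 — 4th Friday is 1996-11-22.
4th Friday of December 1996: 1996-12-27.
January 1997 — 4th Friday is 1997-01-24.
4th Friday of February 1997: 1997-02-28.
4th Friday of March 1997: 1997-03-28.
April 1997 — 4th Friday is 1997-04-25.
May 1997 — 4th Friday is 1997-05-23.

1997-05-23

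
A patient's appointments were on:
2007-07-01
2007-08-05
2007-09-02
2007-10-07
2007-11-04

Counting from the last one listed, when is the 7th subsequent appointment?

All dates are Sundays, 35, 28, 35, 28 days apart.
Specifically, the 1st Sunday of each month.
1st Sunday of December 2007: 2007-12-02.
January 2008 — 1st Sunday is 2008-01-06.
1st Sunday of February 2008: 2008-02-03.
March 2008 — 1st Sunday is 2008-03-02.
1st Sunday of April 2008: 2008-04-06.
1st Sunday of May 2008: 2008-05-04.
1st Sunday of June 2008: 2008-06-01.

2008-06-01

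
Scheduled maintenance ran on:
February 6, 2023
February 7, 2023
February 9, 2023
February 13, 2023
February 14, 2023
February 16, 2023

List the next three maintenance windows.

February 20, 2023; February 21, 2023; February 23, 2023

The gap pattern 1, 2, 4, 1, 2 repeats every 3 events.
These are the Mondays, Tuesdays and Thursdays of each week.
Next Monday: February 20, 2023.
Next Tuesday: February 21, 2023.
Next Thursday: February 23, 2023.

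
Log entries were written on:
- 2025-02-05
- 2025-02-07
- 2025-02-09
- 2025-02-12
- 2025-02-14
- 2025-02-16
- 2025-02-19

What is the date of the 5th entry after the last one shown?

Every event lands on a Wednesday or Friday or Sunday (gaps cycle 2, 2, 3, 2, 2, 3).
So the schedule is: every Wednesday, Friday and Sunday.
The following Friday is 2025-02-21.
Next Sunday: 2025-02-23.
The following Wednesday is 2025-02-26.
The following Friday is 2025-02-28.
The following Sunday is 2025-03-02.

2025-03-02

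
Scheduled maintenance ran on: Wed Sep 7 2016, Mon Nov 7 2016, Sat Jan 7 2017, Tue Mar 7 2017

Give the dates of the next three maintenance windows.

Sun May 7 2017, Fri Jul 7 2017, Thu Sep 7 2017

Gaps: 61, 61, 59 days — not constant. Every event is on the 7th of the month.
Pattern: the 7th of every 2 months.
May 2017: Sun May 7 2017.
July 2017: Fri Jul 7 2017.
Next: September 2017 → Thu Sep 7 2017.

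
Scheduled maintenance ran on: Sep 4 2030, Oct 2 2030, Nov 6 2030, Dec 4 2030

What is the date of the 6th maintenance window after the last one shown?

Jun 4 2031

These are Wednesdays at 28- or 35-day spacing (28, 35, 28).
The pattern: 1st Wednesday of the month.
January 2031 — 1st Wednesday is Jan 1 2031.
1st Wednesday of February 2031: Feb 5 2031.
March 2031 — 1st Wednesday is Mar 5 2031.
1st Wednesday of April 2031: Apr 2 2031.
1st Wednesday of May 2031: May 7 2031.
1st Wednesday of June 2031: Jun 4 2031.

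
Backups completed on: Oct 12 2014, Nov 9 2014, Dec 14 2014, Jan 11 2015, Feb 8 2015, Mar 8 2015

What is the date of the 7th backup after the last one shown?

These are Sundays at 28- or 35-day spacing (28, 35, 28, 28, 28).
The pattern: 2nd Sunday of the month.
2nd Sunday of April 2015: Apr 12 2015.
May 2015 — 2nd Sunday is May 10 2015.
2nd Sunday of June 2015: Jun 14 2015.
July 2015 — 2nd Sunday is Jul 12 2015.
August 2015 — 2nd Sunday is Aug 9 2015.
2nd Sunday of September 2015: Sep 13 2015.
2nd Sunday of October 2015: Oct 11 2015.

Oct 11 2015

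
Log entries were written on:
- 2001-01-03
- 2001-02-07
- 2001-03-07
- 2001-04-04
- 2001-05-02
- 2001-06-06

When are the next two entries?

2001-07-04, 2001-08-01

These are Wednesdays at 28- or 35-day spacing (35, 28, 28, 28, 35).
The pattern: 1st Wednesday of the month.
1st Wednesday of July 2001: 2001-07-04.
1st Wednesday of August 2001: 2001-08-01.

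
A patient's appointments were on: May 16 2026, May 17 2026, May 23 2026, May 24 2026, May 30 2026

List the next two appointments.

Every event lands on a Saturday or Sunday (gaps cycle 1, 6, 1, 6).
So the schedule is: every Saturday and Sunday.
The following Sunday is May 31 2026.
The following Saturday is Jun 6 2026.

May 31 2026, Jun 6 2026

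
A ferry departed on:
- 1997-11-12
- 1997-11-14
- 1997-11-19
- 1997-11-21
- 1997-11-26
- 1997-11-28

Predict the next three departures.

1997-12-03, 1997-12-05, 1997-12-10

The gap pattern 2, 5, 2, 5, 2 repeats every 2 events.
These are the Wednesdays and Fridays of each week.
The following Wednesday is 1997-12-03.
Next Friday: 1997-12-05.
The following Wednesday is 1997-12-10.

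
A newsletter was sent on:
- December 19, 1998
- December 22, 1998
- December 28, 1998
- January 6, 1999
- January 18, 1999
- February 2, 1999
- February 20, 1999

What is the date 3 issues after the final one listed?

The spacing grows by 3 each time: 3, 6, 9, 12, 15, 18 days.
Next gap: 21 days. February 20, 1999 + 21 days = March 13, 1999.
Next gap: 24 days. March 13, 1999 + 24 days = April 6, 1999.
Next gap: 27 days. April 6, 1999 + 27 days = May 3, 1999.

May 3, 1999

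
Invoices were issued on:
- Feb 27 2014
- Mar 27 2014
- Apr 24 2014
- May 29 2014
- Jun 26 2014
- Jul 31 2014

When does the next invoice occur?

Aug 28 2014

These are Thursdays with 28, 28, 35, 28, 35-day gaps.
Each is the final Thursday of its month — May 29 2014 is past the 28th, so '4th Thursday' doesn't fit.
Last Thursday of August 2014: Aug 28 2014.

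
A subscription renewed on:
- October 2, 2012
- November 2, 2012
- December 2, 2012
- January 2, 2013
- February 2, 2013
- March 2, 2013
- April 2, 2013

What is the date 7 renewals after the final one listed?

The day-of-month is always 2 (31, 30, 31, 31, 28, 31 days between events).
So this recurs on the 2nd of each month.
May 2013: May 2, 2013.
June 2013: June 2, 2013.
Next: July 2013 → July 2, 2013.
Next: August 2013 → August 2, 2013.
Next: September 2013 → September 2, 2013.
Next: October 2013 → October 2, 2013.
November 2013: November 2, 2013.

November 2, 2013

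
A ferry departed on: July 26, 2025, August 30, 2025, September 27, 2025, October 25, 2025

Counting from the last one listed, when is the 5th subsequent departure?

March 28, 2026

All Saturdays; the gaps (35, 28, 28) vary with month length.
This is the last Saturday of each month.
Last Saturday of November 2025: November 29, 2025.
Last Saturday of December 2025: December 27, 2025.
Last Saturday of January 2026: January 31, 2026.
Last Saturday of February 2026: February 28, 2026.
Last Saturday of March 2026: March 28, 2026.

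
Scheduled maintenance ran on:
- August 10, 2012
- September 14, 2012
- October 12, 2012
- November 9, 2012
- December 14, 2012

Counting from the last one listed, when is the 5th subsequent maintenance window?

Gaps: 35, 28, 28, 35 days — a mix of 28 and 35. Every date is a Friday.
Each is the 2nd Friday of its month.
2nd Friday of January 2013: January 11, 2013.
February 2013 — 2nd Friday is February 8, 2013.
March 2013 — 2nd Friday is March 8, 2013.
2nd Friday of April 2013: April 12, 2013.
May 2013 — 2nd Friday is May 10, 2013.

May 10, 2013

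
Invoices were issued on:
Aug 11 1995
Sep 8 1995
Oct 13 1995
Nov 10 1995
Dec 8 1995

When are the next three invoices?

Jan 12 1996, Feb 9 1996, Mar 8 1996

These are Fridays at 28- or 35-day spacing (28, 35, 28, 28).
The pattern: 2nd Friday of the month.
January 1996 — 2nd Friday is Jan 12 1996.
2nd Friday of February 1996: Feb 9 1996.
2nd Friday of March 1996: Mar 8 1996.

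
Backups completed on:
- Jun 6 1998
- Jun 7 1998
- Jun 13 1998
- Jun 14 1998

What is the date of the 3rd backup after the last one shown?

Jun 27 1998

The gap pattern 1, 6, 1 repeats every 2 events.
These are the Saturdays and Sundays of each week.
Next Saturday: Jun 20 1998.
The following Sunday is Jun 21 1998.
Next Saturday: Jun 27 1998.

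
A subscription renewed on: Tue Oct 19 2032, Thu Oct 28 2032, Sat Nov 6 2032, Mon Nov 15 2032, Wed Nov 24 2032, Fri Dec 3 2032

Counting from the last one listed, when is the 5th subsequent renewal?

Mon Jan 17 2033

Gaps between consecutive events: 9, 9, 9, 9, 9 days — a constant 9-day interval.
Fri Dec 3 2032 + 9 days = Sun Dec 12 2032.
Sun Dec 12 2032 + 9 days = Tue Dec 21 2032.
Tue Dec 21 2032 + 9 days = Thu Dec 30 2032.
Thu Dec 30 2032 + 9 days = Sat Jan 8 2033.
Sat Jan 8 2033 + 9 days = Mon Jan 17 2033.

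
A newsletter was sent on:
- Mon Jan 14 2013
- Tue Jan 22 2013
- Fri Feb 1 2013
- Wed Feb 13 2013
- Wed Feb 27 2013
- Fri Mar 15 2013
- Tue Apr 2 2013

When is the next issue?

Mon Apr 22 2013

The spacing grows by 2 each time: 8, 10, 12, 14, 16, 18 days.
Next gap: 20 days. Tue Apr 2 2013 + 20 days = Mon Apr 22 2013.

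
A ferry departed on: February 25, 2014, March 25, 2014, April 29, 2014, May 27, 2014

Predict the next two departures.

Every date is a Tuesday; gaps 28, 35, 28 days.
Each is the last Tuesday of its month (at least one falls on the 29th or later, ruling out '4th Tuesday').
Last Tuesday of June 2014: June 24, 2014.
Last Tuesday of July 2014: July 29, 2014.

June 24, 2014; July 29, 2014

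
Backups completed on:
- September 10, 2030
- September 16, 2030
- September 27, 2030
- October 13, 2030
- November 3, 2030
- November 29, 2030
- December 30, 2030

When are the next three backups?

Gaps: 6, 11, 16, 21, 26, 31 days — each gap is 5 larger than the previous one.
Next gap: 36 days. December 30, 2030 + 36 days = February 4, 2031.
Next gap: 41 days. February 4, 2031 + 41 days = March 17, 2031.
Next gap: 46 days. March 17, 2031 + 46 days = May 2, 2031.

February 4, 2031; March 17, 2031; May 2, 2031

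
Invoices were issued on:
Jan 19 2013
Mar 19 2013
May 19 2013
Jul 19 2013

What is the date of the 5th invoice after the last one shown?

Gaps: 59, 61, 61 days — not constant. Every event is on the 19th of the month.
Pattern: the 19th of every 2 months.
Next: September 2013 → Sep 19 2013.
November 2013: Nov 19 2013.
January 2014: Jan 19 2014.
Next: March 2014 → Mar 19 2014.
Next: May 2014 → May 19 2014.

May 19 2014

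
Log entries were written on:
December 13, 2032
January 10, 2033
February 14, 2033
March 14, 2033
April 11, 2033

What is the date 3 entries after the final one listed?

July 11, 2033

All dates are Mondays, 28, 35, 28, 28 days apart.
Specifically, the 2nd Monday of each month.
2nd Monday of May 2033: May 9, 2033.
2nd Monday of June 2033: June 13, 2033.
2nd Monday of July 2033: July 11, 2033.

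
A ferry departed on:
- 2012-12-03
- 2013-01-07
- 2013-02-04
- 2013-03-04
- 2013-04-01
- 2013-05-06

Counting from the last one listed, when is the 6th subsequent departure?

All dates are Mondays, 35, 28, 28, 28, 35 days apart.
Specifically, the 1st Monday of each month.
June 2013 — 1st Monday is 2013-06-03.
July 2013 — 1st Monday is 2013-07-01.
August 2013 — 1st Monday is 2013-08-05.
September 2013 — 1st Monday is 2013-09-02.
October 2013 — 1st Monday is 2013-10-07.
November 2013 — 1st Monday is 2013-11-04.

2013-11-04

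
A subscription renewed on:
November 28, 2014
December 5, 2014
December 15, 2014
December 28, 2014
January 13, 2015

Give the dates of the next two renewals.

February 1, 2015; February 23, 2015

Gaps: 7, 10, 13, 16 days — each gap is 3 larger than the previous one.
Next gap: 19 days. January 13, 2015 + 19 days = February 1, 2015.
Next gap: 22 days. February 1, 2015 + 22 days = February 23, 2015.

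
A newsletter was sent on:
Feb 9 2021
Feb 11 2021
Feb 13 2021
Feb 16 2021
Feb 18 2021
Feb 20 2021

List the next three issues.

Every event lands on a Tuesday or Thursday or Saturday (gaps cycle 2, 2, 3, 2, 2).
So the schedule is: every Tuesday, Thursday and Saturday.
Next Tuesday: Feb 23 2021.
Next Thursday: Feb 25 2021.
Next Saturday: Feb 27 2021.

Feb 23 2021, Feb 25 2021, Feb 27 2021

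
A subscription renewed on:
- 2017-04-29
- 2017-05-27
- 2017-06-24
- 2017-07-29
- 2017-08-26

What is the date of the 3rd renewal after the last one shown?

2017-11-25

Every date is a Saturday; gaps 28, 28, 35, 28 days.
Each is the last Saturday of its month (at least one falls on the 29th or later, ruling out '4th Saturday').
September 2017 ends with Saturday 2017-09-30.
Last Saturday of October 2017: 2017-10-28.
November 2017 ends with Saturday 2017-11-25.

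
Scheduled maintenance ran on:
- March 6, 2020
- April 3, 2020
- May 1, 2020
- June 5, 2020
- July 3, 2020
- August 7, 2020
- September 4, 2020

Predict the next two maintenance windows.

Gaps: 28, 28, 35, 28, 35, 28 days — a mix of 28 and 35. Every date is a Friday.
Each is the 1st Friday of its month.
October 2020 — 1st Friday is October 2, 2020.
1st Friday of November 2020: November 6, 2020.

October 2, 2020; November 6, 2020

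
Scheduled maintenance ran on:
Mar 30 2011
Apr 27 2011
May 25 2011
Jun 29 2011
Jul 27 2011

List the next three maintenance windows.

Aug 31 2011, Sep 28 2011, Oct 26 2011

These are Wednesdays with 28, 28, 35, 28-day gaps.
Each is the final Wednesday of its month — Mar 30 2011 is past the 28th, so '4th Wednesday' doesn't fit.
August 2011 ends with Wednesday Aug 31 2011.
September 2011 ends with Wednesday Sep 28 2011.
Last Wednesday of October 2011: Oct 26 2011.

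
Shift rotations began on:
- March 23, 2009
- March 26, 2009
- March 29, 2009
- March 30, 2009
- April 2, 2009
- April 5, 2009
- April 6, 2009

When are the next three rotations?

April 9, 2009; April 12, 2009; April 13, 2009

The gap pattern 3, 3, 1, 3, 3, 1 repeats every 3 events.
These are the Mondays, Thursdays and Sundays of each week.
Next Thursday: April 9, 2009.
Next Sunday: April 12, 2009.
The following Monday is April 13, 2009.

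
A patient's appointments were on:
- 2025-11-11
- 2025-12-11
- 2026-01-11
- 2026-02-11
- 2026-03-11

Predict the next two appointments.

Each date is the 11th; the gaps (30, 31, 31, 28) track the month lengths.
The rule is the 11th of each month.
Next: April 2026 → 2026-04-11.
May 2026: 2026-05-11.

2026-04-11, 2026-05-11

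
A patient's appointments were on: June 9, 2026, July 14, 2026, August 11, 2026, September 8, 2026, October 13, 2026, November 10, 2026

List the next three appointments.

December 8, 2026; January 12, 2027; February 9, 2027

These are Tuesdays at 28- or 35-day spacing (35, 28, 28, 35, 28).
The pattern: 2nd Tuesday of the month.
2nd Tuesday of December 2026: December 8, 2026.
2nd Tuesday of January 2027: January 12, 2027.
February 2027 — 2nd Tuesday is February 9, 2027.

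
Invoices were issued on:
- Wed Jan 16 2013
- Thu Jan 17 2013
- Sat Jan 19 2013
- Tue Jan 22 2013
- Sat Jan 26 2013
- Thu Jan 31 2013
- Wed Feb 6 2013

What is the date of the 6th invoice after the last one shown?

Intervals are 1, 2, 3, 4, 5, 6 days — an arithmetic progression with common difference 1.
Next gap: 7 days. Wed Feb 6 2013 + 7 days = Wed Feb 13 2013.
Next gap: 8 days. Wed Feb 13 2013 + 8 days = Thu Feb 21 2013.
Next gap: 9 days. Thu Feb 21 2013 + 9 days = Sat Mar 2 2013.
Next gap: 10 days. Sat Mar 2 2013 + 10 days = Tue Mar 12 2013.
Next gap: 11 days. Tue Mar 12 2013 + 11 days = Sat Mar 23 2013.
Next gap: 12 days. Sat Mar 23 2013 + 12 days = Thu Apr 4 2013.

Thu Apr 4 2013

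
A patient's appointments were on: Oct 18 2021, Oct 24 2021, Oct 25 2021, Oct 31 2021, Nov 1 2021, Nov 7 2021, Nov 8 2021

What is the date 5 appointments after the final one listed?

Every event lands on a Monday or Sunday (gaps cycle 6, 1, 6, 1, 6, 1).
So the schedule is: every Monday and Sunday.
Next Sunday: Nov 14 2021.
The following Monday is Nov 15 2021.
The following Sunday is Nov 21 2021.
Next Monday: Nov 22 2021.
The following Sunday is Nov 28 2021.

Nov 28 2021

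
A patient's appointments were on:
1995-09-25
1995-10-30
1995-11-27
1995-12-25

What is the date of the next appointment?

1996-01-29

Every date is a Monday; gaps 35, 28, 28 days.
Each is the last Monday of its month (at least one falls on the 29th or later, ruling out '4th Monday').
Last Monday of January 1996: 1996-01-29.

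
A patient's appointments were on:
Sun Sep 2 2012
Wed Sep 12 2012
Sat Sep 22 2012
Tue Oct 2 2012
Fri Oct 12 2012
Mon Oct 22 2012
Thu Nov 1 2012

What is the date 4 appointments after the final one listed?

Tue Dec 11 2012

Gaps between consecutive events: 10, 10, 10, 10, 10, 10 days — a constant 10-day interval.
Thu Nov 1 2012 + 10 days = Sun Nov 11 2012.
Sun Nov 11 2012 + 10 days = Wed Nov 21 2012.
Wed Nov 21 2012 + 10 days = Sat Dec 1 2012.
Sat Dec 1 2012 + 10 days = Tue Dec 11 2012.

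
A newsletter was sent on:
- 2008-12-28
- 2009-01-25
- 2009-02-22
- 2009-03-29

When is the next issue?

Every date is a Sunday; gaps 28, 28, 35 days.
Each is the last Sunday of its month (at least one falls on the 29th or later, ruling out '4th Sunday').
April 2009 ends with Sunday 2009-04-26.

2009-04-26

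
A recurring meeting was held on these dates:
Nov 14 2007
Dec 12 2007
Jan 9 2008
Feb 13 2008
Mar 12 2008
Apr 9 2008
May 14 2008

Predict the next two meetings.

Jun 11 2008, Jul 9 2008

Gaps: 28, 28, 35, 28, 28, 35 days — a mix of 28 and 35. Every date is a Wednesday.
Each is the 2nd Wednesday of its month.
2nd Wednesday of June 2008: Jun 11 2008.
July 2008 — 2nd Wednesday is Jul 9 2008.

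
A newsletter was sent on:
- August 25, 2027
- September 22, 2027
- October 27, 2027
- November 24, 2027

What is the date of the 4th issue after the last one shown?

March 22, 2028

All dates are Wednesdays, 28, 35, 28 days apart.
Specifically, the 4th Wednesday of each month.
December 2027 — 4th Wednesday is December 22, 2027.
4th Wednesday of January 2028: January 26, 2028.
4th Wednesday of February 2028: February 23, 2028.
March 2028 — 4th Wednesday is March 22, 2028.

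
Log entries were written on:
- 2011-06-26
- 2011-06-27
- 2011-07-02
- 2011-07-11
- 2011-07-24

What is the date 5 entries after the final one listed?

2011-11-26

Intervals are 1, 5, 9, 13 days — an arithmetic progression with common difference 4.
Next gap: 17 days. 2011-07-24 + 17 days = 2011-08-10.
Next gap: 21 days. 2011-08-10 + 21 days = 2011-08-31.
Next gap: 25 days. 2011-08-31 + 25 days = 2011-09-25.
Next gap: 29 days. 2011-09-25 + 29 days = 2011-10-24.
Next gap: 33 days. 2011-10-24 + 33 days = 2011-11-26.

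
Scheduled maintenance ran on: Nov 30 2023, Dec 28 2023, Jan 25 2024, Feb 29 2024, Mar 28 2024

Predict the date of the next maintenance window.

All Thursdays; the gaps (28, 28, 35, 28) vary with month length.
This is the last Thursday of each month.
Last Thursday of April 2024: Apr 25 2024.

Apr 25 2024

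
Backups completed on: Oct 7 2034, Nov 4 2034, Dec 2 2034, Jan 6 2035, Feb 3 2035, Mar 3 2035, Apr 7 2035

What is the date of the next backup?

These are Saturdays at 28- or 35-day spacing (28, 28, 35, 28, 28, 35).
The pattern: 1st Saturday of the month.
1st Saturday of May 2035: May 5 2035.

May 5 2035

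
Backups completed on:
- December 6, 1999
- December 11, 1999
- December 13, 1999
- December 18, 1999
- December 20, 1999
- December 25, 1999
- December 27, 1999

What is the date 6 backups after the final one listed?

January 17, 2000

Every event lands on a Monday or Saturday (gaps cycle 5, 2, 5, 2, 5, 2).
So the schedule is: every Monday and Saturday.
The following Saturday is January 1, 2000.
Next Monday: January 3, 2000.
Next Saturday: January 8, 2000.
The following Monday is January 10, 2000.
The following Saturday is January 15, 2000.
The following Monday is January 17, 2000.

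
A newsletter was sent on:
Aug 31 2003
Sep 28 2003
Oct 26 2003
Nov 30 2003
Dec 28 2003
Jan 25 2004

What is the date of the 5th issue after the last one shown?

All Sundays; the gaps (28, 28, 35, 28, 28) vary with month length.
This is the last Sunday of each month.
February 2004 ends with Sunday Feb 29 2004.
Last Sunday of March 2004: Mar 28 2004.
Last Sunday of April 2004: Apr 25 2004.
May 2004 ends with Sunday May 30 2004.
Last Sunday of June 2004: Jun 27 2004.

Jun 27 2004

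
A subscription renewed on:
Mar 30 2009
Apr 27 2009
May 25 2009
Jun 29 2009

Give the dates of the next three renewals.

Jul 27 2009, Aug 31 2009, Sep 28 2009

Every date is a Monday; gaps 28, 28, 35 days.
Each is the last Monday of its month (at least one falls on the 29th or later, ruling out '4th Monday').
Last Monday of July 2009: Jul 27 2009.
Last Monday of August 2009: Aug 31 2009.
Last Monday of September 2009: Sep 28 2009.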